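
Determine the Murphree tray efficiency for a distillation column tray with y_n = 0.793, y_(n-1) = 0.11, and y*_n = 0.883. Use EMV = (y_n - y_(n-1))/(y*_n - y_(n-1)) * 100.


Murphree vapor efficiency: EMV = (y_n - y_(n-1)) / (y*_n - y_(n-1)) * 100
EMV = (0.793 - 0.11) / (0.883 - 0.11) * 100 = 0.683 / 0.773 * 100 = 88.36

88.36 %


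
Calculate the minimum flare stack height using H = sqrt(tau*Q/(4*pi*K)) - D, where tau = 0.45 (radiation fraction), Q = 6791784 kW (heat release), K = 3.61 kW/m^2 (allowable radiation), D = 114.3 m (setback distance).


tau*Q/(4*pi*K) = 0.45 * 6791784 / (4 * pi * 3.61) = 67372
sqrt(67372) = 259.561
H = 259.561 - 114.3 = 145.3

145.3 m


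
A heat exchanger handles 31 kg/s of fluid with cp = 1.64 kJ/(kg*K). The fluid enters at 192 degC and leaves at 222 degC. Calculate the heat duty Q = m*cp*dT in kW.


Q = m_dot * cp * delta_T
delta_T = 222 - 192 = 30 K
Q = 31 * 1.64 * 30
= 50.84 * 30
= 1525.2 kW

1525.2 kW


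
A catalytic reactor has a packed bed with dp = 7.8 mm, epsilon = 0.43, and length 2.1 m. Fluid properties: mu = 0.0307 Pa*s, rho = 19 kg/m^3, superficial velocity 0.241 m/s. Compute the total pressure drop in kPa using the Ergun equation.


dp = 7.8 mm = 0.0078 m
Viscous term = 150*0.0307*0.241*(1-0.43)^2 / (0.0078^2*0.43^3) = 74542.1
Inertial term = 1.75*19*0.241^2*(1-0.43) / (0.0078*0.43^3) = 1775.01
dP/L = 74542.1 + 1775.01 = 76317.1 Pa/m
dP = 76317.1 * 2.1 / 1000 = 160.3 kPa

160.3 kPa


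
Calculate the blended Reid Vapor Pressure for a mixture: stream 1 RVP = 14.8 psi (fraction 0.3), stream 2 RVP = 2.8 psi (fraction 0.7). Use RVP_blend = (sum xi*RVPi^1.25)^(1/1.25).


Chevron index: RVP_blend = (sum xi*RVPi^1.25)^(1/1.25)
RVP^1.25 terms: 0.3 * 14.8^1.25 + 0.7 * 2.8^1.25 = 11.244
RVP_blend = 11.244^(1/1.25) = 6.930

6.930 psi


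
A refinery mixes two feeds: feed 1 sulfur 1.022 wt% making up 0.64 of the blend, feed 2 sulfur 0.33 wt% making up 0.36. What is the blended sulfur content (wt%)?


Linear sulfur blending: S_blend = x1*S1 + x2*S2
Contribution 1: 0.64 * 1.022 = 0.65408 wt%
Contribution 2: 0.36 * 0.33 = 0.1188 wt%
S_blend = 0.65408 + 0.1188 = 0.77288

0.77288 wt%


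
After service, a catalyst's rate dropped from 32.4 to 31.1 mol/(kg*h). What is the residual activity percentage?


Activity (%) = (rate_used / rate_fresh) * 100
rate_used = 31.1, rate_fresh = 32.4
= (31.1 / 32.4) * 100
= 0.9599 * 100 = 95.99

95.99 %


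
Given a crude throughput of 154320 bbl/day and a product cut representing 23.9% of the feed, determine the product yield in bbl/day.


Crude throughput = 154320 bbl/day
Fraction yield = 23.9%
yield = throughput * fraction / 100
yield = 154320 * 23.9 / 100 = 36882.48

36882.48 bbl/day


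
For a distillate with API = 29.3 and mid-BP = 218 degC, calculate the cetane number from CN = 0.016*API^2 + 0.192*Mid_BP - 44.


CN = 0.016 * 29.3^2 + 0.192 * 218 - 44
CN = 13.73584 + 41.856 - 44 = 11.59184

11.59184


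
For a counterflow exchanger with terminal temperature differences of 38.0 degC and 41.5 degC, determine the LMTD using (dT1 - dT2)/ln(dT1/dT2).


LMTD = (dT1 - dT2) / ln(dT1/dT2)
= (38.0 - 41.5) / ln(38.0 / 41.5) = -3.5 / -0.0881073 = 39.72

39.72 degC


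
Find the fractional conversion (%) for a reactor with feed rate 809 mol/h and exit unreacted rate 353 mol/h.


X = (F_in - F_out) / F_in * 100
Moles reacted = 809 - 353 = 456
X = 456 / 809 * 100
= 0.5637 * 100
= 56.37 %

56.37 %


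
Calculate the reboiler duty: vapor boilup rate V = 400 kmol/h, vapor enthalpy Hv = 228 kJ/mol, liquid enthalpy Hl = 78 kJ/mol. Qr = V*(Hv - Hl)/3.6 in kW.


Qr = 400 * (228 - 78) / 3.6 = 400 * 150 / 3.6 = 16670

16670 kW


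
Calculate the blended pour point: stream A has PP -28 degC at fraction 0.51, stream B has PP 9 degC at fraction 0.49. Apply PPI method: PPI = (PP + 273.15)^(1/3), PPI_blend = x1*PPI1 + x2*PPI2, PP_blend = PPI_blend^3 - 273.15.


PPI_1 = (-28 + 273.15)^(1/3) = 6.258601
PPI_2 = (9 + 273.15)^(1/3) = 6.558835
PPI_blend = 0.51 * 6.258601 + 0.49 * 6.558835 = 6.405716
PP_blend = 6.405716^3 - 273.15 = 262.847 - 273.15 = -10.3

-10.3 degC


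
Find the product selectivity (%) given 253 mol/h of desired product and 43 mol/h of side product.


Selectivity = desired / (desired + undesired) * 100
Total products = 253 + 43 = 296 mol/h
S = 253 / 296 * 100
= 0.8547 * 100
= 85.47 %

85.47 %


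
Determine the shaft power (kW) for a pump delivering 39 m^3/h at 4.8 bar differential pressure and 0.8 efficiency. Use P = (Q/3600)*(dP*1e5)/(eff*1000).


Q = 39 / 3600 = 0.0108333 m^3/s
P = 0.0108333 * (4.8 * 1e5) / 0.8 / 1000 = 6.500

6.500 kW


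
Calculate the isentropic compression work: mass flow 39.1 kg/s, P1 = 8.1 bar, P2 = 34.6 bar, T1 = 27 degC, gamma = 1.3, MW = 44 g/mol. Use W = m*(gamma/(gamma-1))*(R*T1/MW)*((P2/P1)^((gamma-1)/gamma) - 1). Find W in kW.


Isentropic work: W = m*(gamma/(gamma-1))*(R*T1/MW)*((P2/P1)^((gamma-1)/gamma) - 1)
T1 = 27 + 273.15 = 300.15 K
Pressure ratio = 34.6 / 8.1 = 4.2716
Exponent = (1.3 - 1)/1.3 = 0.230769
(P2/P1)^exp - 1 = 4.2716^0.230769 - 1 = 0.398044
W = 39.1 * 1.3 / 0.3 * 8.314 * 300.15 / 44 * 0.398044 = 3825

3825 kW


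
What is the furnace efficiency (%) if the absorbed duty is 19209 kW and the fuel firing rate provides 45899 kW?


Furnace efficiency = Q_absorbed / Q_fuel * 100
= 19209 / 45899 * 100 = 41.85

41.85 %


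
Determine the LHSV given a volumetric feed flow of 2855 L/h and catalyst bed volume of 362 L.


LHSV = volumetric feed rate / catalyst volume
= 2855 L/h / 362 L
= 7.887 h^-1

7.887 h^-1


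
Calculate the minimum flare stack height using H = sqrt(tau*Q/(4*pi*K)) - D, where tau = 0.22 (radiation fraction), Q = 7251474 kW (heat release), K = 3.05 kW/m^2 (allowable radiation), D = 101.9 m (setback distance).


tau*Q/(4*pi*K) = 0.22 * 7251474 / (4 * pi * 3.05) = 41623.6
sqrt(41623.6) = 204.019
H = 204.019 - 101.9 = 102.1

102.1 m


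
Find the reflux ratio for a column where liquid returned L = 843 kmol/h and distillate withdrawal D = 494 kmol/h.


Reflux ratio definition: R = L / D (liquid returned / distillate withdrawn)
L = 843 kmol/h, D = 494 kmol/h
R = 843 / 494 = 1.706

1.706


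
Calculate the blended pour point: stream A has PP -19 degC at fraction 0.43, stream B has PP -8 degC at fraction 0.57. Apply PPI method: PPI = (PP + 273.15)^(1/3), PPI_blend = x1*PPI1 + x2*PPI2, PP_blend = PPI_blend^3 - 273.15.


PPI_1 = (-19 + 273.15)^(1/3) = 6.334272
PPI_2 = (-8 + 273.15)^(1/3) = 6.42437
PPI_blend = 0.43 * 6.334272 + 0.57 * 6.42437 = 6.385628
PP_blend = 6.385628^3 - 273.15 = 260.3819 - 273.15 = -12.77

-12.77 degC


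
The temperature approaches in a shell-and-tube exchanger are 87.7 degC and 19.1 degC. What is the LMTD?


LMTD = (dT1 - dT2) / ln(dT1/dT2)
= (87.7 - 19.1) / ln(87.7 / 19.1) = 68.6 / 1.52423 = 45.01

45.01 degC


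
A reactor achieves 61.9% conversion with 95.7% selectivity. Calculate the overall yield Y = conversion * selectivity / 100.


Overall yield = conversion (%) * selectivity (%) / 100
Conversion = 61.9%, Selectivity = 95.7%
Y = 61.9 * 95.7 / 100
= 59.2383 %

59.2383 %


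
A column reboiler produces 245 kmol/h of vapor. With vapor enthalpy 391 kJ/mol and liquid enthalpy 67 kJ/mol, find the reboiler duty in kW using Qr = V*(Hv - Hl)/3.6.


Qr = 245 * (391 - 67) / 3.6 = 245 * 324 / 3.6 = 22050

22050 kW


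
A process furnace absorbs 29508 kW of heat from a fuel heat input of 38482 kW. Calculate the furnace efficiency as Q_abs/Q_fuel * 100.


Furnace efficiency = Q_absorbed / Q_fuel * 100
= 29508 / 38482 * 100 = 76.68

76.68 %


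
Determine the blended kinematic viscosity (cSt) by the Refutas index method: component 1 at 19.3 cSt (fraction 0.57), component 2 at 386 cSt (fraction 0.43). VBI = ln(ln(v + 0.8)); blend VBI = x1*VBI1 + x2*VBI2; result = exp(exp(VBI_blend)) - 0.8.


Refutas method: VBN_i = 14.534*ln(ln(visc_i + 0.8)) + 10.975, blended linearly by mass fraction; since VBN is linear in VBI_i = ln(ln(visc_i + 0.8)) and the fractions sum to 1, blend VBI directly: visc = exp(exp(VBI_blend)) - 0.8
VBI_1 = ln(ln(19.3 + 0.8)) = 1.09885
VBI_2 = ln(ln(386 + 0.8)) = 1.78472
VBI_blend = 0.57 * 1.09885 + 0.43 * 1.78472 = 1.39377
visc_blend = exp(exp(1.39377)) - 0.8 = 55.46

55.46 cSt


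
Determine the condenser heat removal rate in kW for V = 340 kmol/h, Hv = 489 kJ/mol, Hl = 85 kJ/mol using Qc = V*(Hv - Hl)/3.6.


Qc = 340 * (489 - 85) / 3.6 = 340 * 404 / 3.6 = 38160

38160 kW


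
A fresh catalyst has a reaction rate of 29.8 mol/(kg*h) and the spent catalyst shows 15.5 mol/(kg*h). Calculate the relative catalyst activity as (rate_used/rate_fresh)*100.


Activity (%) = (rate_used / rate_fresh) * 100
rate_used = 15.5, rate_fresh = 29.8
= (15.5 / 29.8) * 100
= 0.5201 * 100 = 52.01

52.01 %


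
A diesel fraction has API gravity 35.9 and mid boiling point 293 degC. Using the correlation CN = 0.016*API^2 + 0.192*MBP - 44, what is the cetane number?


CN = 0.016 * 35.9^2 + 0.192 * 293 - 44
CN = 20.62096 + 56.256 - 44 = 32.87696

32.87696


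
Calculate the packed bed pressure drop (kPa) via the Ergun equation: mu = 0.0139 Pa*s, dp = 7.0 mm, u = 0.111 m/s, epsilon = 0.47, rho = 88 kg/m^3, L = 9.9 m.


dp = 7.0 mm = 0.007 m
Viscous term = 150*0.0139*0.111*(1-0.47)^2 / (0.007^2*0.47^3) = 12778.8
Inertial term = 1.75*88*0.111^2*(1-0.47) / (0.007*0.47^3) = 1383.73
dP/L = 12778.8 + 1383.73 = 14162.5 Pa/m
dP = 14162.5 * 9.9 / 1000 = 140.2 kPa

140.2 kPa


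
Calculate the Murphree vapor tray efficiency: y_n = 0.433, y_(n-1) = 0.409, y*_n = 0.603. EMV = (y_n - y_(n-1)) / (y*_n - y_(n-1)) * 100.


Murphree vapor efficiency: EMV = (y_n - y_(n-1)) / (y*_n - y_(n-1)) * 100
EMV = (0.433 - 0.409) / (0.603 - 0.409) * 100 = 0.024 / 0.194 * 100 = 12.37

12.37 %


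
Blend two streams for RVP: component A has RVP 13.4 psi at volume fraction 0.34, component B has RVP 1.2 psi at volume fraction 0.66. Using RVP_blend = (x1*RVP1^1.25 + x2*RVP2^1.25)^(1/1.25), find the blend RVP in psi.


Chevron index: RVP_blend = (sum xi*RVPi^1.25)^(1/1.25)
RVP^1.25 terms: 0.34 * 13.4^1.25 + 0.66 * 1.2^1.25 = 9.54579
RVP_blend = 9.54579^(1/1.25) = 6.079

6.079 psi


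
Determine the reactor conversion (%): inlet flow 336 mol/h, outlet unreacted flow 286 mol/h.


X = (F_in - F_out) / F_in * 100
Moles reacted = 336 - 286 = 50
X = 50 / 336 * 100
= 0.1488 * 100
= 14.88 %

14.88 %


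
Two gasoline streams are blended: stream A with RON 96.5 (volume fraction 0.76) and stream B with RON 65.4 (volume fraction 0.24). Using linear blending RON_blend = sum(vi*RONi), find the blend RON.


Linear blending: RON_blend = sum(vi * RONi)
Contribution 1: 0.76 * 96.5 = 73.34
Contribution 2: 0.24 * 65.4 = 15.696
RON_blend = 73.34 + 15.696 = 89.036

89.036


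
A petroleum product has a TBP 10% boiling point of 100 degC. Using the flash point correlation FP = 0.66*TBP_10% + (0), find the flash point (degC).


FP = 0.66 * 100 + (0) = 66

66 degC


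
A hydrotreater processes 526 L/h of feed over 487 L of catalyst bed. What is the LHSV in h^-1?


LHSV = volumetric feed rate / catalyst volume
= 526 L/h / 487 L
= 1.080 h^-1

1.080 h^-1


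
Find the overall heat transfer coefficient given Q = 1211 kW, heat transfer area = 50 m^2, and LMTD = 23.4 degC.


From Q = U*A*LMTD, U = Q / (A * LMTD)
U = 1211 / (50 * 23.4) = 1211 / 1170 = 1.035

1.035 kW/(m^2*K)


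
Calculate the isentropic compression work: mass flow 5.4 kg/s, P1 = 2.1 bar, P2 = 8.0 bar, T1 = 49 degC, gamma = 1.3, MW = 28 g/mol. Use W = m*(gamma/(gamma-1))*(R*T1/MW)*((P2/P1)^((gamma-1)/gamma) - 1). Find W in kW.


Isentropic work: W = m*(gamma/(gamma-1))*(R*T1/MW)*((P2/P1)^((gamma-1)/gamma) - 1)
T1 = 49 + 273.15 = 322.15 K
Pressure ratio = 8.0 / 2.1 = 3.80952
Exponent = (1.3 - 1)/1.3 = 0.230769
(P2/P1)^exp - 1 = 3.80952^0.230769 - 1 = 0.361592
W = 5.4 * 1.3 / 0.3 * 8.314 * 322.15 / 28 * 0.361592 = 809.4

809.4 kW


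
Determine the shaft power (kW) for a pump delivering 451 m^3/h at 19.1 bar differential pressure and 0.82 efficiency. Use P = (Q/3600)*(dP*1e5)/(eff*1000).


Q = 451 / 3600 = 0.125278 m^3/s
P = 0.125278 * (19.1 * 1e5) / 0.82 / 1000 = 291.8

291.8 kW


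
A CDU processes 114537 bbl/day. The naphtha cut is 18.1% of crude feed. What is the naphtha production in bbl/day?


Crude throughput = 114537 bbl/day
Fraction yield = 18.1%
yield = throughput * fraction / 100
yield = 114537 * 18.1 / 100 = 20731.197

20731.197 bbl/day


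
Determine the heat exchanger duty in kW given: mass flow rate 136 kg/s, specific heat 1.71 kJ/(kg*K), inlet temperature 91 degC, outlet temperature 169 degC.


Q = m_dot * cp * delta_T
delta_T = 169 - 91 = 78 K
Q = 136 * 1.71 * 78
= 232.56 * 78
= 18139.68 kW

18139.68 kW


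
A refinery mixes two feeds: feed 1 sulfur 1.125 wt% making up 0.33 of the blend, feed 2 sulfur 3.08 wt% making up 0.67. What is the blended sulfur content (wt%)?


Linear sulfur blending: S_blend = x1*S1 + x2*S2
Contribution 1: 0.33 * 1.125 = 0.37125 wt%
Contribution 2: 0.67 * 3.08 = 2.0636 wt%
S_blend = 0.37125 + 2.0636 = 2.43485

2.43485 wt%


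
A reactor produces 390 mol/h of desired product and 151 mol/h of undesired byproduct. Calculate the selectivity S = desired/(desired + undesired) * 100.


Selectivity = desired / (desired + undesired) * 100
Total products = 390 + 151 = 541 mol/h
S = 390 / 541 * 100
= 0.7209 * 100
= 72.09 %

72.09 %


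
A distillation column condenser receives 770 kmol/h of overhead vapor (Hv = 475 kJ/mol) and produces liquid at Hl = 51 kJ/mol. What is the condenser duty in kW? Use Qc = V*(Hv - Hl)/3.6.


Qc = 770 * (475 - 51) / 3.6 = 770 * 424 / 3.6 = 90690

90690 kW


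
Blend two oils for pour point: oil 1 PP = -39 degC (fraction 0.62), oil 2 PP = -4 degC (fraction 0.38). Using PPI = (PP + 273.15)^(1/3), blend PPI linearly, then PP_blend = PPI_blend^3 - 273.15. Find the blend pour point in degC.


PPI_1 = (-39 + 273.15)^(1/3) = 6.163557
PPI_2 = (-4 + 273.15)^(1/3) = 6.456514
PPI_blend = 0.62 * 6.163557 + 0.38 * 6.456514 = 6.274881
PP_blend = 6.274881^3 - 273.15 = 247.068 - 273.15 = -26.08

-26.08 degC


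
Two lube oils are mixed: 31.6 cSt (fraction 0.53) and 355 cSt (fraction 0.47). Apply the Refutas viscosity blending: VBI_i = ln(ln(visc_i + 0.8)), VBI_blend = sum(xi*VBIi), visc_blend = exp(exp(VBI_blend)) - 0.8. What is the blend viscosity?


Refutas method: VBN_i = 14.534*ln(ln(visc_i + 0.8)) + 10.975, blended linearly by mass fraction; since VBN is linear in VBI_i = ln(ln(visc_i + 0.8)) and the fractions sum to 1, blend VBI directly: visc = exp(exp(VBI_blend)) - 0.8
VBI_1 = ln(ln(31.6 + 0.8)) = 1.2465
VBI_2 = ln(ln(355 + 0.8)) = 1.7706
VBI_blend = 0.53 * 1.2465 + 0.47 * 1.7706 = 1.49283
visc_blend = exp(exp(1.49283)) - 0.8 = 84.80

84.80 cSt


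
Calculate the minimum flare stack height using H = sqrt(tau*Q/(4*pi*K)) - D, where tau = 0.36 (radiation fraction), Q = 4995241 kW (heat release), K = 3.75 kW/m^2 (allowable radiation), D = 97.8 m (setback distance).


tau*Q/(4*pi*K) = 0.36 * 4995241 / (4 * pi * 3.75) = 38160.8
sqrt(38160.8) = 195.348
H = 195.348 - 97.8 = 97.55

97.55 m


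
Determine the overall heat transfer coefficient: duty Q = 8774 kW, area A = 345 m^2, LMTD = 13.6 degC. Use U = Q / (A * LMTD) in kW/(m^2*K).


From Q = U*A*LMTD, U = Q / (A * LMTD)
U = 8774 / (345 * 13.6) = 8774 / 4692 = 1.870

1.870 kW/(m^2*K)


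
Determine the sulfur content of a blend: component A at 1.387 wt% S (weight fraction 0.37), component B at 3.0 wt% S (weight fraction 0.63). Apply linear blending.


Linear sulfur blending: S_blend = x1*S1 + x2*S2
Contribution 1: 0.37 * 1.387 = 0.51319 wt%
Contribution 2: 0.63 * 3.0 = 1.89 wt%
S_blend = 0.51319 + 1.89 = 2.40319

2.40319 wt%


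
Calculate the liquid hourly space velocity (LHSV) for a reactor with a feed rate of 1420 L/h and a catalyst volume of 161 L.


LHSV = volumetric feed rate / catalyst volume
= 1420 L/h / 161 L
= 8.820 h^-1

8.820 h^-1


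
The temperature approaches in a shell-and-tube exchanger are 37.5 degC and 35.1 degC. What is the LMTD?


LMTD = (dT1 - dT2) / ln(dT1/dT2)
= (37.5 - 35.1) / ln(37.5 / 35.1) = 2.4 / 0.0661398 = 36.29

36.29 degC


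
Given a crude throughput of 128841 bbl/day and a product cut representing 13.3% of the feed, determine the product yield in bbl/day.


Crude throughput = 128841 bbl/day
Fraction yield = 13.3%
yield = throughput * fraction / 100
yield = 128841 * 13.3 / 100 = 17135.853

17135.853 bbl/day


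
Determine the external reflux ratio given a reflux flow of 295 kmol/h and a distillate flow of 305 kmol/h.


Reflux ratio definition: R = L / D (liquid returned / distillate withdrawn)
L = 295 kmol/h, D = 305 kmol/h
R = 295 / 305 = 0.9672

0.9672


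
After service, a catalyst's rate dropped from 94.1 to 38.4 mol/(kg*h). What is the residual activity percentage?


Activity (%) = (rate_used / rate_fresh) * 100
rate_used = 38.4, rate_fresh = 94.1
= (38.4 / 94.1) * 100
= 0.4081 * 100 = 40.81

40.81 %


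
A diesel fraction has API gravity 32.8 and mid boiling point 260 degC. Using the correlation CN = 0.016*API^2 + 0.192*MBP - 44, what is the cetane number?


CN = 0.016 * 32.8^2 + 0.192 * 260 - 44
CN = 17.21344 + 49.92 - 44 = 23.13344

23.13344


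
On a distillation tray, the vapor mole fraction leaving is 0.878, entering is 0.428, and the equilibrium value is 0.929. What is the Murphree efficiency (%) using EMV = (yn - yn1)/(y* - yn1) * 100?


Murphree vapor efficiency: EMV = (y_n - y_(n-1)) / (y*_n - y_(n-1)) * 100
EMV = (0.878 - 0.428) / (0.929 - 0.428) * 100 = 0.45 / 0.501 * 100 = 89.82

89.82 %


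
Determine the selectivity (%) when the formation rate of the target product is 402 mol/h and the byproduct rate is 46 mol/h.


Selectivity = desired / (desired + undesired) * 100
Total products = 402 + 46 = 448 mol/h
S = 402 / 448 * 100
= 0.8973 * 100
= 89.73 %

89.73 %


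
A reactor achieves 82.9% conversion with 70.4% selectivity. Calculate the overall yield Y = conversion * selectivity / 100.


Overall yield = conversion (%) * selectivity (%) / 100
Conversion = 82.9%, Selectivity = 70.4%
Y = 82.9 * 70.4 / 100
= 58.3616 %

58.3616 %


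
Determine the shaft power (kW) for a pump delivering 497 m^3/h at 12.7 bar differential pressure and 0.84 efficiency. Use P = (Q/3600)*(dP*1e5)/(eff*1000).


Q = 497 / 3600 = 0.138056 m^3/s
P = 0.138056 * (12.7 * 1e5) / 0.84 / 1000 = 208.7

208.7 kW


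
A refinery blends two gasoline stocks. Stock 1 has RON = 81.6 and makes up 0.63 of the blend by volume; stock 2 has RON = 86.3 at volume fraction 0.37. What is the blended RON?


Linear blending: RON_blend = sum(vi * RONi)
Contribution 1: 0.63 * 81.6 = 51.408
Contribution 2: 0.37 * 86.3 = 31.931
RON_blend = 51.408 + 31.931 = 83.339

83.339


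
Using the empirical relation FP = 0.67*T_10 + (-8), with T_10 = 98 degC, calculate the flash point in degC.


FP = 0.67 * 98 + (-8) = 57.66

57.66 degC


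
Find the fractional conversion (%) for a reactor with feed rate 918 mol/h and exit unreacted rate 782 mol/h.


X = (F_in - F_out) / F_in * 100
Moles reacted = 918 - 782 = 136
X = 136 / 918 * 100
= 0.1481 * 100
= 14.81 %

14.81 %


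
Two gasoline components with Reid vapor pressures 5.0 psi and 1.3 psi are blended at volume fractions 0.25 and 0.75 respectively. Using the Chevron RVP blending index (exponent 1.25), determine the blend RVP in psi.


Chevron index: RVP_blend = (sum xi*RVPi^1.25)^(1/1.25)
RVP^1.25 terms: 0.25 * 5.0^1.25 + 0.75 * 1.3^1.25 = 2.91028
RVP_blend = 2.91028^(1/1.25) = 2.350

2.350 psi


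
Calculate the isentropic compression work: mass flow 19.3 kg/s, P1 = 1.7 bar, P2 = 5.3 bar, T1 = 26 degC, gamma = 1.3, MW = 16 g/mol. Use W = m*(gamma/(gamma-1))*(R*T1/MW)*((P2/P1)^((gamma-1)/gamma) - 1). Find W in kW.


Isentropic work: W = m*(gamma/(gamma-1))*(R*T1/MW)*((P2/P1)^((gamma-1)/gamma) - 1)
T1 = 26 + 273.15 = 299.15 K
Pressure ratio = 5.3 / 1.7 = 3.11765
Exponent = (1.3 - 1)/1.3 = 0.230769
(P2/P1)^exp - 1 = 3.11765^0.230769 - 1 = 0.30005
W = 19.3 * 1.3 / 0.3 * 8.314 * 299.15 / 16 * 0.30005 = 3901

3901 kW


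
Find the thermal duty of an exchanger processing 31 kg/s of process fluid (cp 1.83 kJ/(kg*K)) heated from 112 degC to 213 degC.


Q = m_dot * cp * delta_T
delta_T = 213 - 112 = 101 K
Q = 31 * 1.83 * 101
= 56.73 * 101
= 5729.73 kW

5729.73 kW


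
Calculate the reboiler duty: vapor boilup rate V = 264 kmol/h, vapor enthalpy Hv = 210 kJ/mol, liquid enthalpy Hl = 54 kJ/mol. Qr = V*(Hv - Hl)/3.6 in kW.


Qr = 264 * (210 - 54) / 3.6 = 264 * 156 / 3.6 = 11440

11440 kW


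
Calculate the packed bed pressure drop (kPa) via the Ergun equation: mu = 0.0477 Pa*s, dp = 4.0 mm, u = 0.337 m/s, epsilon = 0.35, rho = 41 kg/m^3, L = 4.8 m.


dp = 4.0 mm = 0.004 m
Viscous term = 150*0.0477*0.337*(1-0.35)^2 / (0.004^2*0.35^3) = 1485050
Inertial term = 1.75*41*0.337^2*(1-0.35) / (0.004*0.35^3) = 30883.8
dP/L = 1485050 + 30883.8 = 1515930 Pa/m
dP = 1515930 * 4.8 / 1000 = 7276 kPa

7276 kPa


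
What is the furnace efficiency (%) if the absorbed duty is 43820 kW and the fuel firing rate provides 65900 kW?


Furnace efficiency = Q_absorbed / Q_fuel * 100
= 43820 / 65900 * 100 = 66.49

66.49 %


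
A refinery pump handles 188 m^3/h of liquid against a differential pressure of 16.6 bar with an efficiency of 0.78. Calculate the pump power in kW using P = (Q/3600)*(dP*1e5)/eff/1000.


Q = 188 / 3600 = 0.0522222 m^3/s
P = 0.0522222 * (16.6 * 1e5) / 0.78 / 1000 = 111.1

111.1 kW


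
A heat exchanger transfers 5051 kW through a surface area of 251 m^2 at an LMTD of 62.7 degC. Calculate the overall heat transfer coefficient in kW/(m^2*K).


From Q = U*A*LMTD, U = Q / (A * LMTD)
U = 5051 / (251 * 62.7) = 5051 / 15737.7 = 0.3209

0.3209 kW/(m^2*K)


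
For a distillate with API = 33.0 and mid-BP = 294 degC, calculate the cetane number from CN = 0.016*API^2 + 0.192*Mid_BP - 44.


CN = 0.016 * 33.0^2 + 0.192 * 294 - 44
CN = 17.424 + 56.448 - 44 = 29.872

29.872


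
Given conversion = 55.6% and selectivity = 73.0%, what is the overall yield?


Overall yield = conversion (%) * selectivity (%) / 100
Conversion = 55.6%, Selectivity = 73.0%
Y = 55.6 * 73.0 / 100
= 40.588 %

40.588 %


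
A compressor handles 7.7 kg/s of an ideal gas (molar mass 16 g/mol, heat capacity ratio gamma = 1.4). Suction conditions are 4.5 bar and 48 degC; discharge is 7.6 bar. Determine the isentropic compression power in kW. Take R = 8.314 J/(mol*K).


Isentropic work: W = m*(gamma/(gamma-1))*(R*T1/MW)*((P2/P1)^((gamma-1)/gamma) - 1)
T1 = 48 + 273.15 = 321.15 K
Pressure ratio = 7.6 / 4.5 = 1.68889
Exponent = (1.4 - 1)/1.4 = 0.285714
(P2/P1)^exp - 1 = 1.68889^0.285714 - 1 = 0.161526
W = 7.7 * 1.4 / 0.4 * 8.314 * 321.15 / 16 * 0.161526 = 726.4

726.4 kW


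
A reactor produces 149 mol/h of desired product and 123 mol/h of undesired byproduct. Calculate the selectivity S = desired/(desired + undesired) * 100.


Selectivity = desired / (desired + undesired) * 100
Total products = 149 + 123 = 272 mol/h
S = 149 / 272 * 100
= 0.5478 * 100
= 54.78 %

54.78 %


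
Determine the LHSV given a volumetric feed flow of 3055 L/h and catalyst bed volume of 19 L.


LHSV = volumetric feed rate / catalyst volume
= 3055 L/h / 19 L
= 160.8 h^-1

160.8 h^-1


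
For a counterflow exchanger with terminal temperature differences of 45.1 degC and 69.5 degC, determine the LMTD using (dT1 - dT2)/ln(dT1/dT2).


LMTD = (dT1 - dT2) / ln(dT1/dT2)
= (45.1 - 69.5) / ln(45.1 / 69.5) = -24.4 / -0.432445 = 56.42

56.42 degC


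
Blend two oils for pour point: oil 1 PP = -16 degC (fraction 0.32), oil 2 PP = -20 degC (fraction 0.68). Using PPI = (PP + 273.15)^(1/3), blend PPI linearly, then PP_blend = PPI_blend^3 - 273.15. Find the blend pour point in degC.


PPI_1 = (-16 + 273.15)^(1/3) = 6.359098
PPI_2 = (-20 + 273.15)^(1/3) = 6.325953
PPI_blend = 0.32 * 6.359098 + 0.68 * 6.325953 = 6.336559
PP_blend = 6.336559^3 - 273.15 = 254.4254 - 273.15 = -18.72

-18.72 degC


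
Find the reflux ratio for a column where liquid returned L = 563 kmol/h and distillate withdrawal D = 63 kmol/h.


Reflux ratio definition: R = L / D (liquid returned / distillate withdrawn)
L = 563 kmol/h, D = 63 kmol/h
R = 563 / 63 = 8.937

8.937


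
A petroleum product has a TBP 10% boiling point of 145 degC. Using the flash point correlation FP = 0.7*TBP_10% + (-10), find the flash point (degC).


FP = 0.7 * 145 + (-10) = 91.5

91.5 degC


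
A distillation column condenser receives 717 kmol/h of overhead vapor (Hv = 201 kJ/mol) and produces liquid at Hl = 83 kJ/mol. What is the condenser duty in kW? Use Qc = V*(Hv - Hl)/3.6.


Qc = 717 * (201 - 83) / 3.6 = 717 * 118 / 3.6 = 23500

23500 kW


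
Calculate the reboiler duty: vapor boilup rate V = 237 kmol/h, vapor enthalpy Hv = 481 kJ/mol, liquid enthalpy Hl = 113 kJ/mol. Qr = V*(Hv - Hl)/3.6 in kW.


Qr = 237 * (481 - 113) / 3.6 = 237 * 368 / 3.6 = 24230

24230 kW


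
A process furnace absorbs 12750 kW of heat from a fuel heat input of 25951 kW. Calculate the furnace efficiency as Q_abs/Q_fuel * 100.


Furnace efficiency = Q_absorbed / Q_fuel * 100
= 12750 / 25951 * 100 = 49.13

49.13 %


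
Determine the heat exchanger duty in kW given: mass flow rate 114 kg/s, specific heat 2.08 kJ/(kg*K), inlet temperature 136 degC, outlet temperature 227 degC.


Q = m_dot * cp * delta_T
delta_T = 227 - 136 = 91 K
Q = 114 * 2.08 * 91
= 237.12 * 91
= 21577.92 kW

21577.92 kW


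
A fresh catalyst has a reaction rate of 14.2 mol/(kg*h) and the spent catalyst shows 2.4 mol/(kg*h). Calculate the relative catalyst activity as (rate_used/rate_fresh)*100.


Activity (%) = (rate_used / rate_fresh) * 100
rate_used = 2.4, rate_fresh = 14.2
= (2.4 / 14.2) * 100
= 0.1690 * 100 = 16.90

16.90 %


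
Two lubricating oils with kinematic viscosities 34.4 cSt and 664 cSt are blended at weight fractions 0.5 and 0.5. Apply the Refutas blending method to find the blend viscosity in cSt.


Refutas method: VBN_i = 14.534*ln(ln(visc_i + 0.8)) + 10.975, blended linearly by mass fraction; since VBN is linear in VBI_i = ln(ln(visc_i + 0.8)) and the fractions sum to 1, blend VBI directly: visc = exp(exp(VBI_blend)) - 0.8
VBI_1 = ln(ln(34.4 + 0.8)) = 1.27005
VBI_2 = ln(ln(664 + 0.8)) = 1.87172
VBI_blend = 0.5 * 1.27005 + 0.5 * 1.87172 = 1.57089
visc_blend = exp(exp(1.57089)) - 0.8 = 122.0

122.0 cSt


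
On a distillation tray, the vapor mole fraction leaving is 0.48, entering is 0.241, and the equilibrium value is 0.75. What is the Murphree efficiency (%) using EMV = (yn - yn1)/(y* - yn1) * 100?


Murphree vapor efficiency: EMV = (y_n - y_(n-1)) / (y*_n - y_(n-1)) * 100
EMV = (0.48 - 0.241) / (0.75 - 0.241) * 100 = 0.239 / 0.509 * 100 = 46.95

46.95 %


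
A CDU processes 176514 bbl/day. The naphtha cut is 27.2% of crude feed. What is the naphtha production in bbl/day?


Crude throughput = 176514 bbl/day
Fraction yield = 27.2%
yield = throughput * fraction / 100
yield = 176514 * 27.2 / 100 = 48011.808

48011.808 bbl/day


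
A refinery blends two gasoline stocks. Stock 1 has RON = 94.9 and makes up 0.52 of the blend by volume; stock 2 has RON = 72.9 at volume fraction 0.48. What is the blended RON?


Linear blending: RON_blend = sum(vi * RONi)
Contribution 1: 0.52 * 94.9 = 49.348
Contribution 2: 0.48 * 72.9 = 34.992
RON_blend = 49.348 + 34.992 = 84.34

84.34


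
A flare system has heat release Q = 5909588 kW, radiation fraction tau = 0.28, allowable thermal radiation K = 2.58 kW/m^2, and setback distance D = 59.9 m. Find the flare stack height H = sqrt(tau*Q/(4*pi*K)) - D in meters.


tau*Q/(4*pi*K) = 0.28 * 5909588 / (4 * pi * 2.58) = 51037.1
sqrt(51037.1) = 225.914
H = 225.914 - 59.9 = 166.0

166.0 m


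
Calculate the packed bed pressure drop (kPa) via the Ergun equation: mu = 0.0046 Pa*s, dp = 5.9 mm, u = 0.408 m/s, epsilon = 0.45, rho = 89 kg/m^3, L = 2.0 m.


dp = 5.9 mm = 0.0059 m
Viscous term = 150*0.0046*0.408*(1-0.45)^2 / (0.0059^2*0.45^3) = 26846.8
Inertial term = 1.75*89*0.408^2*(1-0.45) / (0.0059*0.45^3) = 26522.9
dP/L = 26846.8 + 26522.9 = 53369.7 Pa/m
dP = 53369.7 * 2.0 / 1000 = 106.7 kPa

106.7 kPa


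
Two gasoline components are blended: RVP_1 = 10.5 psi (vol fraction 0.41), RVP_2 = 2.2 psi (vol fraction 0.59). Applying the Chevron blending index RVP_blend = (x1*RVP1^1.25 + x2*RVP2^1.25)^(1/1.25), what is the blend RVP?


Chevron index: RVP_blend = (sum xi*RVPi^1.25)^(1/1.25)
RVP^1.25 terms: 0.41 * 10.5^1.25 + 0.59 * 2.2^1.25 = 9.33026
RVP_blend = 9.33026^(1/1.25) = 5.969

5.969 psi


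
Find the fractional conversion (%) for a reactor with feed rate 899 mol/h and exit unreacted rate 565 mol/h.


X = (F_in - F_out) / F_in * 100
Moles reacted = 899 - 565 = 334
X = 334 / 899 * 100
= 0.3715 * 100
= 37.15 %

37.15 %


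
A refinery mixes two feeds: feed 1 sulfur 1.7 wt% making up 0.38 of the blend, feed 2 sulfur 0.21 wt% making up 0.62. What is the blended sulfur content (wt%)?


Linear sulfur blending: S_blend = x1*S1 + x2*S2
Contribution 1: 0.38 * 1.7 = 0.646 wt%
Contribution 2: 0.62 * 0.21 = 0.1302 wt%
S_blend = 0.646 + 0.1302 = 0.7762

0.7762 wt%


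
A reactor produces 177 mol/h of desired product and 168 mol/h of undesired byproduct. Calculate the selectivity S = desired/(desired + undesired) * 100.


Selectivity = desired / (desired + undesired) * 100
Total products = 177 + 168 = 345 mol/h
S = 177 / 345 * 100
= 0.5130 * 100
= 51.30 %

51.30 %


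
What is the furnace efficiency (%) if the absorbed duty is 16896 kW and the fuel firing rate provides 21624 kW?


Furnace efficiency = Q_absorbed / Q_fuel * 100
= 16896 / 21624 * 100 = 78.14

78.14 %


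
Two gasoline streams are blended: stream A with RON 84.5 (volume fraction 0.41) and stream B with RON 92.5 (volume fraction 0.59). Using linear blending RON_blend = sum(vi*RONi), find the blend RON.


Linear blending: RON_blend = sum(vi * RONi)
Contribution 1: 0.41 * 84.5 = 34.645
Contribution 2: 0.59 * 92.5 = 54.575
RON_blend = 34.645 + 54.575 = 89.22

89.22


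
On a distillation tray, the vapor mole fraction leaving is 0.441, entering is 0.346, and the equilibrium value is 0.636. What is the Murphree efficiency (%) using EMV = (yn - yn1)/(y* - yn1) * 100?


Murphree vapor efficiency: EMV = (y_n - y_(n-1)) / (y*_n - y_(n-1)) * 100
EMV = (0.441 - 0.346) / (0.636 - 0.346) * 100 = 0.095 / 0.29 * 100 = 32.76

32.76 %


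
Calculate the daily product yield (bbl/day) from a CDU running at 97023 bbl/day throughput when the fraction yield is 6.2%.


Crude throughput = 97023 bbl/day
Fraction yield = 6.2%
yield = throughput * fraction / 100
yield = 97023 * 6.2 / 100 = 6015.426

6015.426 bbl/day


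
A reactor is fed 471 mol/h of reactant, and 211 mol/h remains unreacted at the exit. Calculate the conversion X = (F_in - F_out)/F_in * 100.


X = (F_in - F_out) / F_in * 100
Moles reacted = 471 - 211 = 260
X = 260 / 471 * 100
= 0.5520 * 100
= 55.20 %

55.20 %


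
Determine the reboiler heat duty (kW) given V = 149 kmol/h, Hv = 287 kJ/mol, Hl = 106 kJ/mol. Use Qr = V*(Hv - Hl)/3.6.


Qr = 149 * (287 - 106) / 3.6 = 149 * 181 / 3.6 = 7491

7491 kW


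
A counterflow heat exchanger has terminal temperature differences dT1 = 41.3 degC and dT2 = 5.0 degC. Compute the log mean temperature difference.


LMTD = (dT1 - dT2) / ln(dT1/dT2)
= (41.3 - 5.0) / ln(41.3 / 5.0) = 36.3 / 2.11142 = 17.19

17.19 degC


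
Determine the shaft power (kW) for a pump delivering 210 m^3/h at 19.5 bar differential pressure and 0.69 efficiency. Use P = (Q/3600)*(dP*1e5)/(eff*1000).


Q = 210 / 3600 = 0.0583333 m^3/s
P = 0.0583333 * (19.5 * 1e5) / 0.69 / 1000 = 164.9

164.9 kW


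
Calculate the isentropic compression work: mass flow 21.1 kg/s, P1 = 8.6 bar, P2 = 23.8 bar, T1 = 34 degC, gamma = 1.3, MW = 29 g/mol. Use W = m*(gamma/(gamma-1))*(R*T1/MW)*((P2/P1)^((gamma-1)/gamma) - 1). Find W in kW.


Isentropic work: W = m*(gamma/(gamma-1))*(R*T1/MW)*((P2/P1)^((gamma-1)/gamma) - 1)
T1 = 34 + 273.15 = 307.15 K
Pressure ratio = 23.8 / 8.6 = 2.76744
Exponent = (1.3 - 1)/1.3 = 0.230769
(P2/P1)^exp - 1 = 2.76744^0.230769 - 1 = 0.264789
W = 21.1 * 1.3 / 0.3 * 8.314 * 307.15 / 29 * 0.264789 = 2132

2132 kW


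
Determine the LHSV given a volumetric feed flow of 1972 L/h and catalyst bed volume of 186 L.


LHSV = volumetric feed rate / catalyst volume
= 1972 L/h / 186 L
= 10.60 h^-1

10.60 h^-1


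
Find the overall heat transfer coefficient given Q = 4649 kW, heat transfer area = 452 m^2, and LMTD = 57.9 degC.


From Q = U*A*LMTD, U = Q / (A * LMTD)
U = 4649 / (452 * 57.9) = 4649 / 26170.8 = 0.1776

0.1776 kW/(m^2*K)


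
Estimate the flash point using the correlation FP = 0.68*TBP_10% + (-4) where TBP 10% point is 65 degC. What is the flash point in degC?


FP = 0.68 * 65 + (-4) = 40.2

40.2 degC


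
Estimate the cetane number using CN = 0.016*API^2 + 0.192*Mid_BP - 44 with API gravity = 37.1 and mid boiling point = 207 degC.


CN = 0.016 * 37.1^2 + 0.192 * 207 - 44
CN = 22.02256 + 39.744 - 44 = 17.76656

17.76656


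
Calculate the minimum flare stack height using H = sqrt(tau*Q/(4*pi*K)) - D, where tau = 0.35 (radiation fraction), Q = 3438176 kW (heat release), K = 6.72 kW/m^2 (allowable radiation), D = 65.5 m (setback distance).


tau*Q/(4*pi*K) = 0.35 * 3438176 / (4 * pi * 6.72) = 14250.1
sqrt(14250.1) = 119.374
H = 119.374 - 65.5 = 53.87

53.87 m


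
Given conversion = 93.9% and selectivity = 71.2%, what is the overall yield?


Overall yield = conversion (%) * selectivity (%) / 100
Conversion = 93.9%, Selectivity = 71.2%
Y = 93.9 * 71.2 / 100
= 66.8568 %

66.8568 %


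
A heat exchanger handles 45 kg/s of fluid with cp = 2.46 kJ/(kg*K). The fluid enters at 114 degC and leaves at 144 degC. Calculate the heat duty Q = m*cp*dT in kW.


Q = m_dot * cp * delta_T
delta_T = 144 - 114 = 30 K
Q = 45 * 2.46 * 30
= 110.7 * 30
= 3321 kW

3321 kW


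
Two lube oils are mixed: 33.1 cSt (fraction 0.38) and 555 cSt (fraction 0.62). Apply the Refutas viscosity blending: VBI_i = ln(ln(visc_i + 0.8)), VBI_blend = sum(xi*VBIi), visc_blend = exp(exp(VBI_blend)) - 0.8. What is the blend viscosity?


Refutas method: VBN_i = 14.534*ln(ln(visc_i + 0.8)) + 10.975, blended linearly by mass fraction; since VBN is linear in VBI_i = ln(ln(visc_i + 0.8)) and the fractions sum to 1, blend VBI directly: visc = exp(exp(VBI_blend)) - 0.8
VBI_1 = ln(ln(33.1 + 0.8)) = 1.25943
VBI_2 = ln(ln(555 + 0.8)) = 1.84378
VBI_blend = 0.38 * 1.25943 + 0.62 * 1.84378 = 1.62173
visc_blend = exp(exp(1.62173)) - 0.8 = 157.1

157.1 cSt


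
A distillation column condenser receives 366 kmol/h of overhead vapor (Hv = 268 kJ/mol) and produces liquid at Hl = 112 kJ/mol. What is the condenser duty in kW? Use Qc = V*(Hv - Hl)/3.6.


Qc = 366 * (268 - 112) / 3.6 = 366 * 156 / 3.6 = 15860

15860 kW


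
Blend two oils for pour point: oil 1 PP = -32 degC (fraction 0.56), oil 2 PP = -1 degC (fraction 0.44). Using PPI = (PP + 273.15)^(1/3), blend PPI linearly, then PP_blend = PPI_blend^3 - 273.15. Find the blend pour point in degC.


PPI_1 = (-32 + 273.15)^(1/3) = 6.224375
PPI_2 = (-1 + 273.15)^(1/3) = 6.480414
PPI_blend = 0.56 * 6.224375 + 0.44 * 6.480414 = 6.337032
PP_blend = 6.337032^3 - 273.15 = 254.4824 - 273.15 = -18.67

-18.67 degC


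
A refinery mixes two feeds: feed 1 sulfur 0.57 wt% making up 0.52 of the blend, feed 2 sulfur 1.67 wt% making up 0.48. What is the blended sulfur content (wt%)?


Linear sulfur blending: S_blend = x1*S1 + x2*S2
Contribution 1: 0.52 * 0.57 = 0.2964 wt%
Contribution 2: 0.48 * 1.67 = 0.8016 wt%
S_blend = 0.2964 + 0.8016 = 1.098

1.098 wt%


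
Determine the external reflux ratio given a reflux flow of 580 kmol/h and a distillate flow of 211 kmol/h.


Reflux ratio definition: R = L / D (liquid returned / distillate withdrawn)
L = 580 kmol/h, D = 211 kmol/h
R = 580 / 211 = 2.749

2.749


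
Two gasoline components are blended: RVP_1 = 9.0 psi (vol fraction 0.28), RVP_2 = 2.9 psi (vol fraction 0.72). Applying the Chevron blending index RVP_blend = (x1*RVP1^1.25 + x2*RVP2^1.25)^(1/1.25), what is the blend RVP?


Chevron index: RVP_blend = (sum xi*RVPi^1.25)^(1/1.25)
RVP^1.25 terms: 0.28 * 9.0^1.25 + 0.72 * 2.9^1.25 = 7.08954
RVP_blend = 7.08954^(1/1.25) = 4.792

4.792 psi


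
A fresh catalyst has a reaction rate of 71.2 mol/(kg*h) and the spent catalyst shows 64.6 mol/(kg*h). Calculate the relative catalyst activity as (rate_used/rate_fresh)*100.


Activity (%) = (rate_used / rate_fresh) * 100
rate_used = 64.6, rate_fresh = 71.2
= (64.6 / 71.2) * 100
= 0.9073 * 100 = 90.73

90.73 %


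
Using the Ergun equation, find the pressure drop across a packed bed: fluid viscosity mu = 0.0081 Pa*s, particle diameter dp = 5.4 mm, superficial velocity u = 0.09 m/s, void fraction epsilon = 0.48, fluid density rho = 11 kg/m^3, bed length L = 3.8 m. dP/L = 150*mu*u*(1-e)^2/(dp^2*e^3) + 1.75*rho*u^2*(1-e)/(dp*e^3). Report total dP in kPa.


dp = 5.4 mm = 0.0054 m
Viscous term = 150*0.0081*0.09*(1-0.48)^2 / (0.0054^2*0.48^3) = 9168.84
Inertial term = 1.75*11*0.09^2*(1-0.48) / (0.0054*0.48^3) = 135.769
dP/L = 9168.84 + 135.769 = 9304.61 Pa/m
dP = 9304.61 * 3.8 / 1000 = 35.36 kPa

35.36 kPa


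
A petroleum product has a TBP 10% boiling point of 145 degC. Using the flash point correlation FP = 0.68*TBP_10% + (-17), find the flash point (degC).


FP = 0.68 * 145 + (-17) = 81.6

81.6 degC


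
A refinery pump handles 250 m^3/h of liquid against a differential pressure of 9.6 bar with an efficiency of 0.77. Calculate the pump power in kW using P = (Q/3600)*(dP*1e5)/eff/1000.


Q = 250 / 3600 = 0.0694444 m^3/s
P = 0.0694444 * (9.6 * 1e5) / 0.77 / 1000 = 86.58

86.58 kW


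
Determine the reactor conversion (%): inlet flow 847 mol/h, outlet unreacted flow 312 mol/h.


X = (F_in - F_out) / F_in * 100
Moles reacted = 847 - 312 = 535
X = 535 / 847 * 100
= 0.6316 * 100
= 63.16 %

63.16 %


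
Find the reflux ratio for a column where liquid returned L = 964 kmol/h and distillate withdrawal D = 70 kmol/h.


Reflux ratio definition: R = L / D (liquid returned / distillate withdrawn)
L = 964 kmol/h, D = 70 kmol/h
R = 964 / 70 = 13.77

13.77


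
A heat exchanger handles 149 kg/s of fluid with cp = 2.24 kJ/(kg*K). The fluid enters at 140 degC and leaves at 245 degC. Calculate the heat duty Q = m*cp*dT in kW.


Q = m_dot * cp * delta_T
delta_T = 245 - 140 = 105 K
Q = 149 * 2.24 * 105
= 333.76 * 105
= 35044.8 kW

35044.8 kW


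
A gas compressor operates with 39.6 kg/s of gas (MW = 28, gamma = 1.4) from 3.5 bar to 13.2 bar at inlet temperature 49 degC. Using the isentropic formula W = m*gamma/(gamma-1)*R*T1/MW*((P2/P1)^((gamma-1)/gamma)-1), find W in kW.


Isentropic work: W = m*(gamma/(gamma-1))*(R*T1/MW)*((P2/P1)^((gamma-1)/gamma) - 1)
T1 = 49 + 273.15 = 322.15 K
Pressure ratio = 13.2 / 3.5 = 3.77143
Exponent = (1.4 - 1)/1.4 = 0.285714
(P2/P1)^exp - 1 = 3.77143^0.285714 - 1 = 0.461221
W = 39.6 * 1.4 / 0.4 * 8.314 * 322.15 / 28 * 0.461221 = 6115

6115 kW


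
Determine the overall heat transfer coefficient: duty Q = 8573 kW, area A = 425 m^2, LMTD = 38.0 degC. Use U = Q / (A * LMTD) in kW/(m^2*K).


From Q = U*A*LMTD, U = Q / (A * LMTD)
U = 8573 / (425 * 38.0) = 8573 / 16150 = 0.5308

0.5308 kW/(m^2*K)


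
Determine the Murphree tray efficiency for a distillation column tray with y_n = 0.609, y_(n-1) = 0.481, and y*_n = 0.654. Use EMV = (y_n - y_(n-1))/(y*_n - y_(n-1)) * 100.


Murphree vapor efficiency: EMV = (y_n - y_(n-1)) / (y*_n - y_(n-1)) * 100
EMV = (0.609 - 0.481) / (0.654 - 0.481) * 100 = 0.128 / 0.173 * 100 = 73.99

73.99 %


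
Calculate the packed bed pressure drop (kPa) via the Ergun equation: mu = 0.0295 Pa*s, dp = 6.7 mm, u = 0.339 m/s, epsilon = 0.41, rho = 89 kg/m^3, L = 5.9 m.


dp = 6.7 mm = 0.0067 m
Viscous term = 150*0.0295*0.339*(1-0.41)^2 / (0.0067^2*0.41^3) = 168778
Inertial term = 1.75*89*0.339^2*(1-0.41) / (0.0067*0.41^3) = 22869.3
dP/L = 168778 + 22869.3 = 191647 Pa/m
dP = 191647 * 5.9 / 1000 = 1131 kPa

1131 kPa
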